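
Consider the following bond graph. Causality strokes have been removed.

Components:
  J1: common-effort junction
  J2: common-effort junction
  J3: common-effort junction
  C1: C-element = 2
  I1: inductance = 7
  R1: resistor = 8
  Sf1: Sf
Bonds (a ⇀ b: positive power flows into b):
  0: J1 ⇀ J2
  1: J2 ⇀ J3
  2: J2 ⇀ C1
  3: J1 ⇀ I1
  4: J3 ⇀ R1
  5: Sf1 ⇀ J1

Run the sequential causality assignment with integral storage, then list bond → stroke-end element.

#0 stroke at J1
#1 stroke at J3
#2 stroke at J2
#3 stroke at I1
#4 stroke at R1
#5 stroke at Sf1

bond 5 |Sf1  (Sf1: flow source, stroke at near end)
bond 2 |J2  (C1: C, integral causality)
bond 0 |J1  (J2 effort already set via bond 2)
bond 1 |J3  (0-jn J2 has e-setter on 2)
bond 4 |R1  (J3 effort already set via bond 1)
bond 3 |I1  (0-jn J1 has e-setter on 0)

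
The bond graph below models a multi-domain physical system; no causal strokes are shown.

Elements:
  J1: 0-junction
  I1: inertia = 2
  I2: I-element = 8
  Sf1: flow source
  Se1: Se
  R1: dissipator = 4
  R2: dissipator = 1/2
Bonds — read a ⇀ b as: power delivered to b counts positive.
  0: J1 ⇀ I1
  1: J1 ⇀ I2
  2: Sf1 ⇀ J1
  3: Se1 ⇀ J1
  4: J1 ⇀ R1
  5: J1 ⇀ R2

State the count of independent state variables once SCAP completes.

2  (I1, I2 all integral)

β2 →Sf1  (Sf1 fixes flow; stroke at Sf1)
β3 →J1  (Se1 fixes effort; stroke away)
β0 →I1  (J1 effort already set via bond 3)
β1 →I2  (J1 effort already set via bond 3)
β4 →R1  (common-e at J1 fixed by 3)
β5 →R2  (0-jn J1 has e-setter on 3)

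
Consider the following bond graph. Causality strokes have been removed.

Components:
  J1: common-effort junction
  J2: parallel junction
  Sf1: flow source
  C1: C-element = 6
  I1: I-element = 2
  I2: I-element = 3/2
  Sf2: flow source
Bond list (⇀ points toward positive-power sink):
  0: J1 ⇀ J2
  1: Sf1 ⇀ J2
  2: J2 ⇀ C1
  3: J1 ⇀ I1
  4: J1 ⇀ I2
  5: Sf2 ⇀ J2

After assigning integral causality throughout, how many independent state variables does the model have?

3  (C1, I1, I2 all integral)

#1 stroke at Sf1  (Sf1 fixes flow; stroke at Sf1)
#5 stroke at Sf2  (source Sf2 imposes f)
#2 stroke at J2  (C1: C, integral causality)
#0 stroke at J1  (common-e at J2 fixed by 2)
#3 stroke at I1  (J1 effort already set via bond 0)
#4 stroke at I2  (J1 effort already set via bond 0)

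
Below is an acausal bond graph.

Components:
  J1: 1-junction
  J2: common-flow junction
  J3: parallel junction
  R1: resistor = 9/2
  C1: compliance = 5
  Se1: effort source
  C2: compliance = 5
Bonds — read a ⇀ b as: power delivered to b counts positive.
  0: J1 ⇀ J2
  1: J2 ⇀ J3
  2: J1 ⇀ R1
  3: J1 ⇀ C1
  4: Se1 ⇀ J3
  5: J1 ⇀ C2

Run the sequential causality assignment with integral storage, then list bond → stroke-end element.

β0 stroke→J1
β1 stroke→J2
β2 stroke→R1
β3 stroke→J1
β4 stroke→J3
β5 stroke→J1

#4 stroke at J3  (Se1 (Se) sets effort on bond)
#1 stroke at J2  (common-e at J3 fixed by 4)
#0 stroke at J1  (only one flow-in slot at J2)
#3 stroke at J1  (C1 integral (e out))
#5 stroke at J1  (prefer integral on C2)
#2 stroke at R1  (closing 1-jn rule on J1)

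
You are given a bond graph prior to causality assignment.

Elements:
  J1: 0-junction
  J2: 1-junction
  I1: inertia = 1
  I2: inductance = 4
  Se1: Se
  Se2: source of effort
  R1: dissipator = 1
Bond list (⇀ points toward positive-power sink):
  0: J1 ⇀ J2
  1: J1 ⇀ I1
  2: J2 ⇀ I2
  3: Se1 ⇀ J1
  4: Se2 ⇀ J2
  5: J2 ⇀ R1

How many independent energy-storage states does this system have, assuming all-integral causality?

β3 stroke at J1  (Se1 fixes effort; stroke away)
β4 stroke at J2  (source Se2 imposes e)
β0 stroke at J2  (0-jn J1 has e-setter on 3)
β1 stroke at I1  (common-e at J1 fixed by 3)
β2 stroke at I2  (I2 integral (f out))
β5 stroke at J2  (J2: bond 2 brought flow, rest push out)

2  (I1, I2 all integral)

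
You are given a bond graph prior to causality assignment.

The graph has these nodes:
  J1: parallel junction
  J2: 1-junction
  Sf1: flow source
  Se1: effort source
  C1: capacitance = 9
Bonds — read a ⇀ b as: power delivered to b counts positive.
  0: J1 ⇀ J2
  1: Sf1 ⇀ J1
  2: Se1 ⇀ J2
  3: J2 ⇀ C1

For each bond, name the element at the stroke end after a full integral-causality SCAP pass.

b0 →J1
b1 →Sf1
b2 →J2
b3 →J2

b1 stroke at Sf1  (Sf1 (Sf) sets flow on bond)
b2 stroke at J2  (Se1 fixes effort; stroke away)
b0 stroke at J1  (only one effort-in slot at J1)
b3 stroke at J2  (common-f at J2 fixed by 0)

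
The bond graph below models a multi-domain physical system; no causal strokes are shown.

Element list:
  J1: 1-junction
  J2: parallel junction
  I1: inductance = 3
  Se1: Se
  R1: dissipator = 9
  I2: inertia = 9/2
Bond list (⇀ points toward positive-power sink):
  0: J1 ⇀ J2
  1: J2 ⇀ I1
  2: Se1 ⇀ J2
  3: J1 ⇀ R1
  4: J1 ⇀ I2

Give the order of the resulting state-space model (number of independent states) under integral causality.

b2 stroke at J2  (Se1 (Se) sets effort on bond)
b0 stroke at J1  (J2 effort already set via bond 2)
b1 stroke at I1  (J2 effort already set via bond 2)
b4 stroke at I2  (I2 outputs flow p/I2)
b3 stroke at J1  (common-f at J1 fixed by 4)

2  (I1, I2 all integral)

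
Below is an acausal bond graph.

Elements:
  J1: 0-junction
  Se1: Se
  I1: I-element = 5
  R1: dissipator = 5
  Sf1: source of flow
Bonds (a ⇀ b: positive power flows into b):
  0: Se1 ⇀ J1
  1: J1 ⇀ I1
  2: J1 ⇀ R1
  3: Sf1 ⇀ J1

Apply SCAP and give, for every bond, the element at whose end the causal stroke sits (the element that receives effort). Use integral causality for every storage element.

β0 →J1
β1 →I1
β2 →R1
β3 →Sf1

bond 0 stroke at J1  (Se1 (Se) sets effort on bond)
bond 3 stroke at Sf1  (Sf1 fixes flow; stroke at Sf1)
bond 1 stroke at I1  (common-e at J1 fixed by 0)
bond 2 stroke at R1  (0-jn J1 has e-setter on 0)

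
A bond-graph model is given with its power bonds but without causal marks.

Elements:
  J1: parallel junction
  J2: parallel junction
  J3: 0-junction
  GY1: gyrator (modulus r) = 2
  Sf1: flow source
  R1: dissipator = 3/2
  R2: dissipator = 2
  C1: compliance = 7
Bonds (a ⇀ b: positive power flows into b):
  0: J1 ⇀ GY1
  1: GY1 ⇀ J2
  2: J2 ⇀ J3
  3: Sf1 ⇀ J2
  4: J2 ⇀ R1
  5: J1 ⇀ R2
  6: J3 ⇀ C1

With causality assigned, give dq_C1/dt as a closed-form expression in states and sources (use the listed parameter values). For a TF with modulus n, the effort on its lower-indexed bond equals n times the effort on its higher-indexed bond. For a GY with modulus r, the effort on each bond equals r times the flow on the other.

#3 →Sf1  (Sf1 fixes flow; stroke at Sf1)
#6 →J3  (C1 integral (e out))
#2 →J2  (J3 effort already set via bond 6)
#1 →GY1  (J2 effort already set via bond 2)
#4 →R1  (J2: bond 2 brought effort, rest push out)
#0 →GY1  (GY1: gyrator matches bond 1)
#5 →J1  (only one effort-in slot at J1)

dq_C1/dt = F_Sf1 - q_C1/6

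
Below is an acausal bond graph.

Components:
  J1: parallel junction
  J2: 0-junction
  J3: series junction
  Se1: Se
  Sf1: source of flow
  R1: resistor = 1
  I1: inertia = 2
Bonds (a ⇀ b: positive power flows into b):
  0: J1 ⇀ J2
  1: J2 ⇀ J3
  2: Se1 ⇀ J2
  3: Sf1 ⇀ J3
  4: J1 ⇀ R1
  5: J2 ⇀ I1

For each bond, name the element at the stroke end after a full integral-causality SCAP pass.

bond 0 →J1
bond 1 →J3
bond 2 →J2
bond 3 →Sf1
bond 4 →R1
bond 5 →I1

#2 stroke→J2  (source Se1 imposes e)
#3 stroke→Sf1  (Sf1 fixes flow; stroke at Sf1)
#0 stroke→J1  (common-e at J2 fixed by 2)
#1 stroke→J3  (common-e at J2 fixed by 2)
#5 stroke→I1  (J2 effort already set via bond 2)
#4 stroke→R1  (0-jn J1 has e-setter on 0)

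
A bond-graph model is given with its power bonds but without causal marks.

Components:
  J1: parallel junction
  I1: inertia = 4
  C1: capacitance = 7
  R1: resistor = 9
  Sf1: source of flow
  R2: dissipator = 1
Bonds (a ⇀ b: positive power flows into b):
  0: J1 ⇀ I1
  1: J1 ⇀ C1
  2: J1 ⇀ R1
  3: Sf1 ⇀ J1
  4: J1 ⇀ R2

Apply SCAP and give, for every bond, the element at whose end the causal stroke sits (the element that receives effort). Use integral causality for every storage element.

#0 →I1
#1 →J1
#2 →R1
#3 →Sf1
#4 →R2

#3 |Sf1  (Sf1 fixes flow; stroke at Sf1)
#0 |I1  (I1 outputs flow p/I1)
#1 |J1  (C1 outputs effort q/C1)
#2 |R1  (0-jn J1 has e-setter on 1)
#4 |R2  (J1: bond 1 brought effort, rest push out)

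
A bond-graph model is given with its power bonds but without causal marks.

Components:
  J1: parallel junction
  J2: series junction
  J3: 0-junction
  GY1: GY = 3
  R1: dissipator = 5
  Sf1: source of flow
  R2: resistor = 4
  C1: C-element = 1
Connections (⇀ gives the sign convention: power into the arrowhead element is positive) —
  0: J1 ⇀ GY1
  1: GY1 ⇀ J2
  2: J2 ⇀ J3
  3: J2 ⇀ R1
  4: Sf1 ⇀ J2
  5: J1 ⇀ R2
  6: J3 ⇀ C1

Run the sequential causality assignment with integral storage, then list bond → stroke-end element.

bond 4 |Sf1  (Sf1: flow source, stroke at near end)
bond 1 |J2  (J2 flow already set via bond 4)
bond 2 |J2  (J2: bond 4 brought flow, rest push out)
bond 3 |J2  (J2 flow already set via bond 4)
bond 6 |J3  (J3 needs exactly one e-in)
bond 0 |J1  (GY GY1: same side as bond 1)
bond 5 |R2  (J1: bond 0 brought effort, rest push out)

b0 →J1
b1 →J2
b2 →J2
b3 →J2
b4 →Sf1
b5 →R2
b6 →J3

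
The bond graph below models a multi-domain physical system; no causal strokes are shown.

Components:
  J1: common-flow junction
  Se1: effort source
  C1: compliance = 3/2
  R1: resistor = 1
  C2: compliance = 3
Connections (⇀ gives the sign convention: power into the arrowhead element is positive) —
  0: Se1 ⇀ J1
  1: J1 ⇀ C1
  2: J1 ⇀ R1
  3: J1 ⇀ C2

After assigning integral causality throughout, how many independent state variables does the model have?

2  (C1, C2 all integral)

bond 0 →J1  (Se1 (Se) sets effort on bond)
bond 1 →J1  (prefer integral on C1)
bond 3 →J1  (prefer integral on C2)
bond 2 →R1  (J1: last free bond brings flow in)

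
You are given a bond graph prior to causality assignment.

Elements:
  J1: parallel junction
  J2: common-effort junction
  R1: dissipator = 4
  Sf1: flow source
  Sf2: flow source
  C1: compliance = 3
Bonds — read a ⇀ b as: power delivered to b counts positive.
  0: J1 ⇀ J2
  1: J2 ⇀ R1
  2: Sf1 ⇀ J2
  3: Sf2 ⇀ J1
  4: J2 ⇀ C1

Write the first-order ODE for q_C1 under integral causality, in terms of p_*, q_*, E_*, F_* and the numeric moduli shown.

β2 stroke→Sf1  (source Sf1 imposes f)
β3 stroke→Sf2  (Sf2 (Sf) sets flow on bond)
β0 stroke→J1  (closing 0-jn rule on J1)
β4 stroke→J2  (C1 integral (e out))
β1 stroke→R1  (common-e at J2 fixed by 4)

dq_C1/dt = F_Sf1 + F_Sf2 - q_C1/12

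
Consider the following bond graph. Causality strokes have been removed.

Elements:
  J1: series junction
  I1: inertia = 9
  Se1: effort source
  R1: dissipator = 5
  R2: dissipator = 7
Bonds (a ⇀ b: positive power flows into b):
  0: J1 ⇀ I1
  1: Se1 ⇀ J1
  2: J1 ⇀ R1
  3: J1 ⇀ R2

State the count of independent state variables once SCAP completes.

1  (I1 all integral)

β1 stroke→J1  (Se1 (Se) sets effort on bond)
β0 stroke→I1  (I1 integral (f out))
β2 stroke→J1  (common-f at J1 fixed by 0)
β3 stroke→J1  (1-jn J1 has f-setter on 0)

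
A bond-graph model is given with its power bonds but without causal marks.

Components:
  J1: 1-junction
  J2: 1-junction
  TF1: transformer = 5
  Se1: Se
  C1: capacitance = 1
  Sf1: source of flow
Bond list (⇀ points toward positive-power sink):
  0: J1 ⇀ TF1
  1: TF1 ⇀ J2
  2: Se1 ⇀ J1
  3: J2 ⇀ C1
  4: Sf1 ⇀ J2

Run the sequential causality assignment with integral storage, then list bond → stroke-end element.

b2 →J1  (source Se1 imposes e)
b4 →Sf1  (source Sf1 imposes f)
b0 →TF1  (closing 1-jn rule on J1)
b1 →J2  (1-jn J2 has f-setter on 4)
b3 →J2  (1-jn J2 has f-setter on 4)

#0 |TF1
#1 |J2
#2 |J1
#3 |J2
#4 |Sf1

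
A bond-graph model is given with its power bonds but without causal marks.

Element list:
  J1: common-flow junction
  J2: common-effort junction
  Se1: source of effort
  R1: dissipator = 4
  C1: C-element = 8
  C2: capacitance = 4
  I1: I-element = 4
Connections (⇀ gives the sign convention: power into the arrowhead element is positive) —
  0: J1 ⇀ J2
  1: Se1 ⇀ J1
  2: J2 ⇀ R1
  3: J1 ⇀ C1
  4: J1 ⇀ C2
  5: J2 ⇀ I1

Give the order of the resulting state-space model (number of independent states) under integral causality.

3  (C1, C2, I1 all integral)

β1 stroke→J1  (source Se1 imposes e)
β3 stroke→J1  (C1: C, integral causality)
β4 stroke→J1  (C2 outputs effort q/C2)
β0 stroke→J2  (closing 1-jn rule on J1)
β2 stroke→R1  (common-e at J2 fixed by 0)
β5 stroke→I1  (J2: bond 0 brought effort, rest push out)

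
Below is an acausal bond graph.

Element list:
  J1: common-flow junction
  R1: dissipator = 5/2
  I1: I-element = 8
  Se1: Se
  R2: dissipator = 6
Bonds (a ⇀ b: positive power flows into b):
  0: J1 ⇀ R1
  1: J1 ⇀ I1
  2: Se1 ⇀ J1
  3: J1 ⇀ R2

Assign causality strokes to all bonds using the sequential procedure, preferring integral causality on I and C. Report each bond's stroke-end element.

b2 stroke→J1  (Se1: effort source, stroke at far end)
b1 stroke→I1  (I1 outputs flow p/I1)
b0 stroke→J1  (1-jn J1 has f-setter on 1)
b3 stroke→J1  (J1: bond 1 brought flow, rest push out)

b0 stroke→J1
b1 stroke→I1
b2 stroke→J1
b3 stroke→J1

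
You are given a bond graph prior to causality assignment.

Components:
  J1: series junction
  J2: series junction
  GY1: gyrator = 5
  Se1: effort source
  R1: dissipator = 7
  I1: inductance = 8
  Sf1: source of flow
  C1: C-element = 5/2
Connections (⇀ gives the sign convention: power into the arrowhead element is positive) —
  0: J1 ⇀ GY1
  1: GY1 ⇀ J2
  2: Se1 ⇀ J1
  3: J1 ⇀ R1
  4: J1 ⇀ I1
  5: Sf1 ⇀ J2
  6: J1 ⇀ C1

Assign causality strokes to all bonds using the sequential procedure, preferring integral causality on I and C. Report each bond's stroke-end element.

#0 →J1
#1 →J2
#2 →J1
#3 →J1
#4 →I1
#5 →Sf1
#6 →J1

#2 stroke at J1  (source Se1 imposes e)
#5 stroke at Sf1  (source Sf1 imposes f)
#1 stroke at J2  (1-jn J2 has f-setter on 5)
#0 stroke at J1  (GY1 both-in/both-out from 1)
#4 stroke at I1  (prefer integral on I1)
#3 stroke at J1  (common-f at J1 fixed by 4)
#6 stroke at J1  (J1: bond 4 brought flow, rest push out)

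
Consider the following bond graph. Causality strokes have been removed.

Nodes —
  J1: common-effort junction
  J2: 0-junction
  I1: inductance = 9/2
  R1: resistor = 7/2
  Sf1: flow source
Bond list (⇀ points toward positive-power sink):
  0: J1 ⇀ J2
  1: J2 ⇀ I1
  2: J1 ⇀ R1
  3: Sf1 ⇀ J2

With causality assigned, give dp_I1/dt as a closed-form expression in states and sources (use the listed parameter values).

dp_I1/dt = 7*F_Sf1/2 - 7*p_I1/9

bond 3 stroke at Sf1  (source Sf1 imposes f)
bond 1 stroke at I1  (I1: I, integral causality)
bond 0 stroke at J2  (only one effort-in slot at J2)
bond 2 stroke at J1  (closing 0-jn rule on J1)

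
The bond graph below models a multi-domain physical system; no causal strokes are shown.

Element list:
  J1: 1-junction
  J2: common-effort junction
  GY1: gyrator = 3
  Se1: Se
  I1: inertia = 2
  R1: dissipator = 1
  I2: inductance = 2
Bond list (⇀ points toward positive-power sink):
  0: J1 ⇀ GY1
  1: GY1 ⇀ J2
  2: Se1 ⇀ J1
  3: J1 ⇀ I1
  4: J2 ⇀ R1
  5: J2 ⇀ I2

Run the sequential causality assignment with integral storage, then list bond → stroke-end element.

b0 |J1
b1 |J2
b2 |J1
b3 |I1
b4 |R1
b5 |I2

β2 |J1  (Se1 (Se) sets effort on bond)
β3 |I1  (I1 integral (f out))
β0 |J1  (J1 flow already set via bond 3)
β1 |J2  (GY GY1: same side as bond 0)
β4 |R1  (J2: bond 1 brought effort, rest push out)
β5 |I2  (J2: bond 1 brought effort, rest push out)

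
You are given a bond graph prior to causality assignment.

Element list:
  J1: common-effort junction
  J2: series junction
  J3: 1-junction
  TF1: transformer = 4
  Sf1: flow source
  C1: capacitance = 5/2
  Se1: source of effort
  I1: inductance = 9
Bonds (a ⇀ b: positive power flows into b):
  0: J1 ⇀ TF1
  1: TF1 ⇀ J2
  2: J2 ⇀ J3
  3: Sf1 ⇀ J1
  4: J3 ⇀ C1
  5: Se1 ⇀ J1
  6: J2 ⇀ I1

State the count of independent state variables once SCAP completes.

2  (C1, I1 all integral)

β3 |Sf1  (Sf1 (Sf) sets flow on bond)
β5 |J1  (Se1 (Se) sets effort on bond)
β0 |TF1  (common-e at J1 fixed by 5)
β1 |J2  (TF TF1: opposite of bond 0)
β4 |J3  (C1: C, integral causality)
β2 |J2  (closing 1-jn rule on J3)
β6 |I1  (closing 1-jn rule on J2)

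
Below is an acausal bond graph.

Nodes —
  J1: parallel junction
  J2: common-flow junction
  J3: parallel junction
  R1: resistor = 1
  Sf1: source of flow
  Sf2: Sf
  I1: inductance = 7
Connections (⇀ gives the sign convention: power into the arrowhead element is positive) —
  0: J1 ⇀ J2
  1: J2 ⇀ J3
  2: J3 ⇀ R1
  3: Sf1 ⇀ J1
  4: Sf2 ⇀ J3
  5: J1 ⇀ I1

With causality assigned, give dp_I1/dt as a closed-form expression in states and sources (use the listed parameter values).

dp_I1/dt = F_Sf1 + F_Sf2 - p_I1/7

β3 stroke→Sf1  (Sf1 (Sf) sets flow on bond)
β4 stroke→Sf2  (Sf2: flow source, stroke at near end)
β5 stroke→I1  (I1 outputs flow p/I1)
β0 stroke→J1  (only one effort-in slot at J1)
β1 stroke→J2  (common-f at J2 fixed by 0)
β2 stroke→J3  (J3: last free bond brings effort in)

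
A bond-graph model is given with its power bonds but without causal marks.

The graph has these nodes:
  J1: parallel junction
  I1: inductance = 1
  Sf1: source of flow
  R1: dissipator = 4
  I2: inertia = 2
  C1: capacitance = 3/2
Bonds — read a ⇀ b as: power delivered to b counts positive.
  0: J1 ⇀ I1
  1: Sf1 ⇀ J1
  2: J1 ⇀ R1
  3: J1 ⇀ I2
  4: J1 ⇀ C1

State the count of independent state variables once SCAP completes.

3  (C1, I1, I2 all integral)

#1 |Sf1  (Sf1 fixes flow; stroke at Sf1)
#0 |I1  (I1 integral (f out))
#3 |I2  (I2: I, integral causality)
#4 |J1  (prefer integral on C1)
#2 |R1  (0-jn J1 has e-setter on 4)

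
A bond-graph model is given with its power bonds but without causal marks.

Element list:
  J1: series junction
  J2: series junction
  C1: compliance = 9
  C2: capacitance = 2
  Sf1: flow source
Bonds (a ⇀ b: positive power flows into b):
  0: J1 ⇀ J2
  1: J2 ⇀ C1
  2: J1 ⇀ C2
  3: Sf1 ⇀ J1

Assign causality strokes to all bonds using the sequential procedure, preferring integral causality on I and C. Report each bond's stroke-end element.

#3 stroke→Sf1  (Sf1 (Sf) sets flow on bond)
#0 stroke→J1  (common-f at J1 fixed by 3)
#2 stroke→J1  (J1: bond 3 brought flow, rest push out)
#1 stroke→J2  (1-jn J2 has f-setter on 0)

β0 |J1
β1 |J2
β2 |J1
β3 |Sf1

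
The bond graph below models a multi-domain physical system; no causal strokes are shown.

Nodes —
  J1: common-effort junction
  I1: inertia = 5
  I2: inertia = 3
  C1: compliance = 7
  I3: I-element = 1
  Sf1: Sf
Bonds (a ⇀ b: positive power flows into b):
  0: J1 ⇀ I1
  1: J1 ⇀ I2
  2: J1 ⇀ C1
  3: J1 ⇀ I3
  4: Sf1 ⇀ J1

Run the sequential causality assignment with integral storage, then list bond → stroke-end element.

β0 →I1
β1 →I2
β2 →J1
β3 →I3
β4 →Sf1

b4 stroke→Sf1  (Sf1 fixes flow; stroke at Sf1)
b0 stroke→I1  (prefer integral on I1)
b1 stroke→I2  (prefer integral on I2)
b2 stroke→J1  (C1 integral (e out))
b3 stroke→I3  (0-jn J1 has e-setter on 2)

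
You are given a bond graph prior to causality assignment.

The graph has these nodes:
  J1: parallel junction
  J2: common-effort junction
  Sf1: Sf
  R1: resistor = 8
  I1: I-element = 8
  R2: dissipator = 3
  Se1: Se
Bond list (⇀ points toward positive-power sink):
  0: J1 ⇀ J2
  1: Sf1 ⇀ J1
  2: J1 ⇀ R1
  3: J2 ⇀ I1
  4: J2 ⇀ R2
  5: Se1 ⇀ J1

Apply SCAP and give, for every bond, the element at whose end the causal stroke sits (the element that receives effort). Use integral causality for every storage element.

bond 1 |Sf1  (Sf1: flow source, stroke at near end)
bond 5 |J1  (Se1: effort source, stroke at far end)
bond 0 |J2  (0-jn J1 has e-setter on 5)
bond 2 |R1  (J1: bond 5 brought effort, rest push out)
bond 3 |I1  (common-e at J2 fixed by 0)
bond 4 |R2  (J2: bond 0 brought effort, rest push out)

#0 |J2
#1 |Sf1
#2 |R1
#3 |I1
#4 |R2
#5 |J1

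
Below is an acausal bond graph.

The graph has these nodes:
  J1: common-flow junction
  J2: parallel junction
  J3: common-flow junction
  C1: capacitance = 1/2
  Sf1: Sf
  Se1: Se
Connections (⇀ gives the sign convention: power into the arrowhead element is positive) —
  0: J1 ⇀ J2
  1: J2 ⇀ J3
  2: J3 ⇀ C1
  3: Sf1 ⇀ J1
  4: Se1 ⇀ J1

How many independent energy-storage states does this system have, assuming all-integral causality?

1  (C1 all integral)

β3 →Sf1  (source Sf1 imposes f)
β4 →J1  (source Se1 imposes e)
β0 →J1  (1-jn J1 has f-setter on 3)
β1 →J2  (only one effort-in slot at J2)
β2 →J3  (1-jn J3 has f-setter on 1)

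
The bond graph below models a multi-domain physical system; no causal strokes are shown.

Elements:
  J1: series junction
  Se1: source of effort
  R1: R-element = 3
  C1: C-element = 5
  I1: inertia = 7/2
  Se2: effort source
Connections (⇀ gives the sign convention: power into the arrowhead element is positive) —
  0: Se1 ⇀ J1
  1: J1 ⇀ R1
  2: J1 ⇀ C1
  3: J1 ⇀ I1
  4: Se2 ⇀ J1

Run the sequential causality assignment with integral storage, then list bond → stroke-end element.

b0 stroke→J1  (Se1: effort source, stroke at far end)
b4 stroke→J1  (source Se2 imposes e)
b2 stroke→J1  (C1 outputs effort q/C1)
b3 stroke→I1  (I1: I, integral causality)
b1 stroke→J1  (1-jn J1 has f-setter on 3)

#0 |J1
#1 |J1
#2 |J1
#3 |I1
#4 |J1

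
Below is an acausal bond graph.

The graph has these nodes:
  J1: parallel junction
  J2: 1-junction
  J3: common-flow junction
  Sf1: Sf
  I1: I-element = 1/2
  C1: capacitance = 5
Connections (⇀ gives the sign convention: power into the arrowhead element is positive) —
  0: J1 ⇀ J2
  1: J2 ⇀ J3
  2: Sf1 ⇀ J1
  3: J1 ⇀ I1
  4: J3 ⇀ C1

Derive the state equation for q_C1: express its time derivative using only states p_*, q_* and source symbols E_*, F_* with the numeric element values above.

dq_C1/dt = F_Sf1 - 2*p_I1

#2 |Sf1  (source Sf1 imposes f)
#3 |I1  (I1 outputs flow p/I1)
#0 |J1  (J1 needs exactly one e-in)
#1 |J2  (J2 flow already set via bond 0)
#4 |J3  (J3 flow already set via bond 1)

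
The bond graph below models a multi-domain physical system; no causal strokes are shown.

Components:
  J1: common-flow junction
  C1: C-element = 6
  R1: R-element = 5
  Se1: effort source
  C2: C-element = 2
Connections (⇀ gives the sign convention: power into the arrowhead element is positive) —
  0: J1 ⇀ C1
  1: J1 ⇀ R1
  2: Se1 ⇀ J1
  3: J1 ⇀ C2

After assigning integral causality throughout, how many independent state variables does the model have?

bond 2 stroke→J1  (source Se1 imposes e)
bond 0 stroke→J1  (C1: C, integral causality)
bond 3 stroke→J1  (C2: C, integral causality)
bond 1 stroke→R1  (J1 needs exactly one f-in)

2  (C1, C2 all integral)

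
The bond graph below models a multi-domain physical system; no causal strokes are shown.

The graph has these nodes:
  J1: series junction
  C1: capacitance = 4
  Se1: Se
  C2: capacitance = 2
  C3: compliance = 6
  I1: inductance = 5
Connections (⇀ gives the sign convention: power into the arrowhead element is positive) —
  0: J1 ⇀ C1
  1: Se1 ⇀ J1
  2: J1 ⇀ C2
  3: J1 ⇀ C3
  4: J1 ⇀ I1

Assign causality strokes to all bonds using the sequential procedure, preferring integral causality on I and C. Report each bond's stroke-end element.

β0 stroke→J1
β1 stroke→J1
β2 stroke→J1
β3 stroke→J1
β4 stroke→I1

b1 |J1  (source Se1 imposes e)
b0 |J1  (C1: C, integral causality)
b2 |J1  (C2 outputs effort q/C2)
b3 |J1  (C3 outputs effort q/C3)
b4 |I1  (closing 1-jn rule on J1)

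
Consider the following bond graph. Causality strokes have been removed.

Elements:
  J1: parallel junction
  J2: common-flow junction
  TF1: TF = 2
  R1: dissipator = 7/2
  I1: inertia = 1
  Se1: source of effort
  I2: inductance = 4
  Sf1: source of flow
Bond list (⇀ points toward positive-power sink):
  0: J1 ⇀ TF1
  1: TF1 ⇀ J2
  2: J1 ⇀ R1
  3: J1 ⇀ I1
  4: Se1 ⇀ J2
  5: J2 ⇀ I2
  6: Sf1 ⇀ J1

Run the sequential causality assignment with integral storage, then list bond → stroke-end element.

bond 0 stroke→TF1
bond 1 stroke→J2
bond 2 stroke→J1
bond 3 stroke→I1
bond 4 stroke→J2
bond 5 stroke→I2
bond 6 stroke→Sf1

b4 →J2  (Se1 fixes effort; stroke away)
b6 →Sf1  (source Sf1 imposes f)
b3 →I1  (prefer integral on I1)
b5 →I2  (I2 integral (f out))
b1 →J2  (common-f at J2 fixed by 5)
b0 →TF1  (TF1: transformer flips bond 1)
b2 →J1  (closing 0-jn rule on J1)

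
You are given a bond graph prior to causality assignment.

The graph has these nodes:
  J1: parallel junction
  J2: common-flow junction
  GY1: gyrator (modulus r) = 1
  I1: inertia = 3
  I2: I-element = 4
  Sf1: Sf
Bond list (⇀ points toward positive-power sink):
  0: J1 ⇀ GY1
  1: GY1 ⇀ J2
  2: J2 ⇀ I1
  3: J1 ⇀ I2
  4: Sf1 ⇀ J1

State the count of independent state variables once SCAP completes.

b4 →Sf1  (source Sf1 imposes f)
b2 →I1  (I1 integral (f out))
b1 →J2  (1-jn J2 has f-setter on 2)
b0 →J1  (through GY1, causality inverts; strokes same side of GY1)
b3 →I2  (common-e at J1 fixed by 0)

2  (I1, I2 all integral)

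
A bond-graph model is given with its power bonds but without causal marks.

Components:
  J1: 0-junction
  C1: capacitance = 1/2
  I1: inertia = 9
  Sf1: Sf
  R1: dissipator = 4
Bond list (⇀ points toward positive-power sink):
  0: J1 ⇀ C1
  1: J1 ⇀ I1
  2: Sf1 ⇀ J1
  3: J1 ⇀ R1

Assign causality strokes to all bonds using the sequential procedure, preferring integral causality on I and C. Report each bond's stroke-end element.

β2 stroke→Sf1  (Sf1 (Sf) sets flow on bond)
β0 stroke→J1  (C1: C, integral causality)
β1 stroke→I1  (0-jn J1 has e-setter on 0)
β3 stroke→R1  (J1: bond 0 brought effort, rest push out)

bond 0 stroke at J1
bond 1 stroke at I1
bond 2 stroke at Sf1
bond 3 stroke at R1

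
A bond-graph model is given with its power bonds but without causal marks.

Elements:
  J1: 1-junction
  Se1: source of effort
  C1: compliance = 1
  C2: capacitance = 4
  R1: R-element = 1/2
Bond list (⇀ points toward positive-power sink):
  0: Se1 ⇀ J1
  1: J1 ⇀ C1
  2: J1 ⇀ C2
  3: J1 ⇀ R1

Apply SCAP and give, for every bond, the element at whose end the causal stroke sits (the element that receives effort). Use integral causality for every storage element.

bond 0 stroke→J1
bond 1 stroke→J1
bond 2 stroke→J1
bond 3 stroke→R1

b0 stroke at J1  (source Se1 imposes e)
b1 stroke at J1  (C1 integral (e out))
b2 stroke at J1  (prefer integral on C2)
b3 stroke at R1  (J1: last free bond brings flow in)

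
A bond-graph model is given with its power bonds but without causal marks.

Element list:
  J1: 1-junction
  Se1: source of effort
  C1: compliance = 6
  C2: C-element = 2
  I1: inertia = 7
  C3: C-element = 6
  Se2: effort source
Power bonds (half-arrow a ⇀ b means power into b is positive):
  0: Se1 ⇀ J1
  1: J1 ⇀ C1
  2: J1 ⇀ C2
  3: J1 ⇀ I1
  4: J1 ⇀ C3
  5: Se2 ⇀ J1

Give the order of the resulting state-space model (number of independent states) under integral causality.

4  (C1, C2, C3, I1 all integral)

#0 →J1  (Se1 fixes effort; stroke away)
#5 →J1  (source Se2 imposes e)
#1 →J1  (C1 outputs effort q/C1)
#2 →J1  (C2: C, integral causality)
#3 →I1  (I1 outputs flow p/I1)
#4 →J1  (1-jn J1 has f-setter on 3)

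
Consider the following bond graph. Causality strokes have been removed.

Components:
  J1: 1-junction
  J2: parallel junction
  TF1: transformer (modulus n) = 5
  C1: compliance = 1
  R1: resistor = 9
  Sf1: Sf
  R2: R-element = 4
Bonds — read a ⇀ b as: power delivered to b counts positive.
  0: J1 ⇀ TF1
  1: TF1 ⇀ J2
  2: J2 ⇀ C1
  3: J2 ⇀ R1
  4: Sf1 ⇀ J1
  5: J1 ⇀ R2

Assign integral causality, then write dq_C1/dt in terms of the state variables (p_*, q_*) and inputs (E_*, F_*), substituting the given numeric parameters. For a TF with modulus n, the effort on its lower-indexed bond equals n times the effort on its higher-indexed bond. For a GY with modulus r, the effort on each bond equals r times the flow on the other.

dq_C1/dt = 5*F_Sf1 - q_C1/9

b4 stroke→Sf1  (Sf1 (Sf) sets flow on bond)
b0 stroke→J1  (J1 flow already set via bond 4)
b5 stroke→J1  (common-f at J1 fixed by 4)
b1 stroke→TF1  (TF1 one-in-one-out from 0)
b2 stroke→J2  (C1: C, integral causality)
b3 stroke→R1  (J2: bond 2 brought effort, rest push out)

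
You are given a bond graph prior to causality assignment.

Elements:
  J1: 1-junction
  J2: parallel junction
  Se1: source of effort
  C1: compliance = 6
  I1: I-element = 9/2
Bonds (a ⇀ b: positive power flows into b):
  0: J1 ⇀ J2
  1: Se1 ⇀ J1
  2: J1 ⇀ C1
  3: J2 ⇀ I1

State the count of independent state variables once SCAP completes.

β1 |J1  (Se1: effort source, stroke at far end)
β2 |J1  (C1 integral (e out))
β0 |J2  (J1: last free bond brings flow in)
β3 |I1  (J2 effort already set via bond 0)

2  (C1, I1 all integral)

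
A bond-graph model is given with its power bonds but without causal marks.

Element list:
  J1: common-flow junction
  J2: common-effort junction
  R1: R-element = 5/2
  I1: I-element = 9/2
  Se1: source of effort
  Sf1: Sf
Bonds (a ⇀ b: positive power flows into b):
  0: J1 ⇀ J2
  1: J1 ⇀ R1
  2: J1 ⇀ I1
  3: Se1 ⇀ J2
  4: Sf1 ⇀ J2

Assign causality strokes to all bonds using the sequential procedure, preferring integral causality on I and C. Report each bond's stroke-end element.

b3 |J2  (Se1: effort source, stroke at far end)
b4 |Sf1  (source Sf1 imposes f)
b0 |J1  (J2: bond 3 brought effort, rest push out)
b2 |I1  (I1 integral (f out))
b1 |J1  (common-f at J1 fixed by 2)

bond 0 stroke→J1
bond 1 stroke→J1
bond 2 stroke→I1
bond 3 stroke→J2
bond 4 stroke→Sf1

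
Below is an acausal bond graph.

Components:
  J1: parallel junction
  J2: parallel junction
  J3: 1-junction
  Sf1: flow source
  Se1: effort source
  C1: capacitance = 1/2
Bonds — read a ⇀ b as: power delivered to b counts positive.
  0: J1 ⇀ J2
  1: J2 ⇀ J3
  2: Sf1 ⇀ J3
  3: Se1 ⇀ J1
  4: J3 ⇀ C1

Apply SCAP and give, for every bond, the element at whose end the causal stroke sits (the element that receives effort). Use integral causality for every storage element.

bond 2 →Sf1  (Sf1: flow source, stroke at near end)
bond 3 →J1  (source Se1 imposes e)
bond 0 →J2  (common-e at J1 fixed by 3)
bond 1 →J3  (0-jn J2 has e-setter on 0)
bond 4 →J3  (J3: bond 2 brought flow, rest push out)

β0 |J2
β1 |J3
β2 |Sf1
β3 |J1
β4 |J3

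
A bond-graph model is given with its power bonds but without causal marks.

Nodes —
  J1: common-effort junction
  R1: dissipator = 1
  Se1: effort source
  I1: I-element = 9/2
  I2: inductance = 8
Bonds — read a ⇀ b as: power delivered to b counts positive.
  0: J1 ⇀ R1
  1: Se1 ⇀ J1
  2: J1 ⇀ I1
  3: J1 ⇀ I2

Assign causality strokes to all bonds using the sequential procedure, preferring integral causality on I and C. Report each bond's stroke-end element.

b0 stroke→R1
b1 stroke→J1
b2 stroke→I1
b3 stroke→I2

b1 stroke at J1  (Se1 (Se) sets effort on bond)
b0 stroke at R1  (J1: bond 1 brought effort, rest push out)
b2 stroke at I1  (J1 effort already set via bond 1)
b3 stroke at I2  (common-e at J1 fixed by 1)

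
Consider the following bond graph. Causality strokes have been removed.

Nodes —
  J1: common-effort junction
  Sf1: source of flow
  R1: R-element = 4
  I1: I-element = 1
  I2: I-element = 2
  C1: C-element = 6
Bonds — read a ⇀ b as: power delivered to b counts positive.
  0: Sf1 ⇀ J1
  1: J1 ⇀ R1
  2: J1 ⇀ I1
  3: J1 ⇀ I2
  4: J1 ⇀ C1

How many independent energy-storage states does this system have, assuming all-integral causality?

3  (C1, I1, I2 all integral)

bond 0 |Sf1  (Sf1 (Sf) sets flow on bond)
bond 2 |I1  (I1: I, integral causality)
bond 3 |I2  (I2: I, integral causality)
bond 4 |J1  (C1 integral (e out))
bond 1 |R1  (J1 effort already set via bond 4)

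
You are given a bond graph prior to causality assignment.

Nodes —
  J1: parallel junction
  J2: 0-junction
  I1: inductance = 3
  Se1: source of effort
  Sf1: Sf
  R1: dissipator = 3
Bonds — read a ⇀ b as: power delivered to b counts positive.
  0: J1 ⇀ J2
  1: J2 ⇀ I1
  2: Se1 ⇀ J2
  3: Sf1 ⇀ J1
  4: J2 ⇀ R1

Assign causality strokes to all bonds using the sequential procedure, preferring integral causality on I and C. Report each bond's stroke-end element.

bond 0 →J1
bond 1 →I1
bond 2 →J2
bond 3 →Sf1
bond 4 →R1

#2 →J2  (Se1: effort source, stroke at far end)
#3 →Sf1  (Sf1: flow source, stroke at near end)
#0 →J1  (closing 0-jn rule on J1)
#1 →I1  (0-jn J2 has e-setter on 2)
#4 →R1  (0-jn J2 has e-setter on 2)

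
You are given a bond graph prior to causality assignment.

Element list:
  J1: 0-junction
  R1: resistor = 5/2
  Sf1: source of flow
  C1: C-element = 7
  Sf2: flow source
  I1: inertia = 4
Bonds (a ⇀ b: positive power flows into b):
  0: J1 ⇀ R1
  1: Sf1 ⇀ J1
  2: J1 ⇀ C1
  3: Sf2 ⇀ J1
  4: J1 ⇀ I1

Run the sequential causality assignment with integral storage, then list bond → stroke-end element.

#0 →R1
#1 →Sf1
#2 →J1
#3 →Sf2
#4 →I1

bond 1 →Sf1  (Sf1 fixes flow; stroke at Sf1)
bond 3 →Sf2  (Sf2: flow source, stroke at near end)
bond 2 →J1  (prefer integral on C1)
bond 0 →R1  (common-e at J1 fixed by 2)
bond 4 →I1  (J1 effort already set via bond 2)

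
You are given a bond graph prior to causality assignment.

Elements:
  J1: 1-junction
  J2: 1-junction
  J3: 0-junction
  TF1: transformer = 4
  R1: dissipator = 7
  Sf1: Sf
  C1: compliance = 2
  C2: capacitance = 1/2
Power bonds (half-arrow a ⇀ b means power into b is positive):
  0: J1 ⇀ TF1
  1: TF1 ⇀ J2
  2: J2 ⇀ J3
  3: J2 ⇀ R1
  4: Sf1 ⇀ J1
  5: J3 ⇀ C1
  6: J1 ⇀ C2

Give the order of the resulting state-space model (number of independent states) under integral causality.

#4 stroke→Sf1  (Sf1 fixes flow; stroke at Sf1)
#0 stroke→J1  (J1: bond 4 brought flow, rest push out)
#6 stroke→J1  (1-jn J1 has f-setter on 4)
#1 stroke→TF1  (TF TF1: opposite of bond 0)
#2 stroke→J2  (J2: bond 1 brought flow, rest push out)
#3 stroke→J2  (J2: bond 1 brought flow, rest push out)
#5 stroke→J3  (J3: last free bond brings effort in)

2  (C1, C2 all integral)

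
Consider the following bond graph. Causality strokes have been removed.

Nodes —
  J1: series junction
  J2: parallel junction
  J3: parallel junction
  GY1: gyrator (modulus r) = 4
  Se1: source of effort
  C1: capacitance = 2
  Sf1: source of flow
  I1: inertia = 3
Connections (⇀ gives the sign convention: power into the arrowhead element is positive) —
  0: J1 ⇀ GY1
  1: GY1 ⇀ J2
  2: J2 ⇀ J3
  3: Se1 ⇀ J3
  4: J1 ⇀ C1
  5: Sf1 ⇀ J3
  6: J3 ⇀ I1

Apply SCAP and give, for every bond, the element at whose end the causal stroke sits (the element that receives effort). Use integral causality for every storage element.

β0 stroke→GY1
β1 stroke→GY1
β2 stroke→J2
β3 stroke→J3
β4 stroke→J1
β5 stroke→Sf1
β6 stroke→I1

β3 stroke at J3  (Se1 (Se) sets effort on bond)
β5 stroke at Sf1  (Sf1: flow source, stroke at near end)
β2 stroke at J2  (common-e at J3 fixed by 3)
β6 stroke at I1  (common-e at J3 fixed by 3)
β1 stroke at GY1  (common-e at J2 fixed by 2)
β0 stroke at GY1  (GY GY1: same side as bond 1)
β4 stroke at J1  (J1: bond 0 brought flow, rest push out)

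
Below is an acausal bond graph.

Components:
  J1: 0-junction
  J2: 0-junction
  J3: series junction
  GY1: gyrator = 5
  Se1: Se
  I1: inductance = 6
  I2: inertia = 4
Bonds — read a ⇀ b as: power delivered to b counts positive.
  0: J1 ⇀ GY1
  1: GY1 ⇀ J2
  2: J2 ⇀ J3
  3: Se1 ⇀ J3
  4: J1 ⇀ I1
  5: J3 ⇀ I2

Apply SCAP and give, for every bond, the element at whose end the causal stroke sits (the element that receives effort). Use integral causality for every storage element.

#3 →J3  (source Se1 imposes e)
#4 →I1  (prefer integral on I1)
#0 →J1  (only one effort-in slot at J1)
#1 →J2  (GY1 both-in/both-out from 0)
#2 →J3  (J2: bond 1 brought effort, rest push out)
#5 →I2  (only one flow-in slot at J3)

β0 →J1
β1 →J2
β2 →J3
β3 →J3
β4 →I1
β5 →I2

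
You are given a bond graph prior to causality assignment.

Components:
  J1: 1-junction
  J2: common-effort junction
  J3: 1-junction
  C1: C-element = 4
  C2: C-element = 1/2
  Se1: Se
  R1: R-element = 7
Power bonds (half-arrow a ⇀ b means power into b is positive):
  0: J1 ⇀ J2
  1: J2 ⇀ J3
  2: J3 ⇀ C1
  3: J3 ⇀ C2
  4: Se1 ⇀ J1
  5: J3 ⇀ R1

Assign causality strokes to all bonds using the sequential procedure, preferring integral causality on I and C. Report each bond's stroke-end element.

#4 stroke at J1  (Se1: effort source, stroke at far end)
#0 stroke at J2  (J1: last free bond brings flow in)
#1 stroke at J3  (0-jn J2 has e-setter on 0)
#2 stroke at J3  (prefer integral on C1)
#3 stroke at J3  (prefer integral on C2)
#5 stroke at R1  (closing 1-jn rule on J3)

#0 stroke at J2
#1 stroke at J3
#2 stroke at J3
#3 stroke at J3
#4 stroke at J1
#5 stroke at R1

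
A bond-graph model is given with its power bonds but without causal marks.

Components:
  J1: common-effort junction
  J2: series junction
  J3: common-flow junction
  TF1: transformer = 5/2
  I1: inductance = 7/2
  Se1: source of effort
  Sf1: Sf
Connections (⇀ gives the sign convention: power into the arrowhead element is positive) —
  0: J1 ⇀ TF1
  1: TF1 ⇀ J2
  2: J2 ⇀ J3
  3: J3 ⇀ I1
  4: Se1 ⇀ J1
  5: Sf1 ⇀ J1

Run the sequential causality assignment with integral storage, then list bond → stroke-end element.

#4 stroke at J1  (Se1: effort source, stroke at far end)
#5 stroke at Sf1  (Sf1: flow source, stroke at near end)
#0 stroke at TF1  (J1 effort already set via bond 4)
#1 stroke at J2  (through TF1, causality passes straight; one stroke at TF1)
#2 stroke at J3  (J2 needs exactly one f-in)
#3 stroke at I1  (J3: last free bond brings flow in)

bond 0 →TF1
bond 1 →J2
bond 2 →J3
bond 3 →I1
bond 4 →J1
bond 5 →Sf1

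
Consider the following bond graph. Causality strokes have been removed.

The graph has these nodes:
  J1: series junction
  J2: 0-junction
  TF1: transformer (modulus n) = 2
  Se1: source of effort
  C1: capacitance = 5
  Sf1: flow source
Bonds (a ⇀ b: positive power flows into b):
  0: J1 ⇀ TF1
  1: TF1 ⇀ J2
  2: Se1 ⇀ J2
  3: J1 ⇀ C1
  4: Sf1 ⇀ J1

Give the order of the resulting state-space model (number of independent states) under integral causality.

1  (C1 all integral)

#2 →J2  (Se1 fixes effort; stroke away)
#4 →Sf1  (Sf1 (Sf) sets flow on bond)
#0 →J1  (J1 flow already set via bond 4)
#3 →J1  (J1: bond 4 brought flow, rest push out)
#1 →TF1  (common-e at J2 fixed by 2)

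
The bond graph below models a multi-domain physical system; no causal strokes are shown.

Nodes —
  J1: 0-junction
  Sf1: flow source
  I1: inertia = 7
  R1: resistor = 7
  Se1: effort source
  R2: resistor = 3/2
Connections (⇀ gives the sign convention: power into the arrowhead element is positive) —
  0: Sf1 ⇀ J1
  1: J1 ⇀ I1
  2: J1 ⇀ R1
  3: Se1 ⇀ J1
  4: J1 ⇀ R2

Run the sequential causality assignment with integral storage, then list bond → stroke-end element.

b0 →Sf1
b1 →I1
b2 →R1
b3 →J1
b4 →R2

bond 0 |Sf1  (Sf1 (Sf) sets flow on bond)
bond 3 |J1  (Se1: effort source, stroke at far end)
bond 1 |I1  (common-e at J1 fixed by 3)
bond 2 |R1  (J1 effort already set via bond 3)
bond 4 |R2  (J1 effort already set via bond 3)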